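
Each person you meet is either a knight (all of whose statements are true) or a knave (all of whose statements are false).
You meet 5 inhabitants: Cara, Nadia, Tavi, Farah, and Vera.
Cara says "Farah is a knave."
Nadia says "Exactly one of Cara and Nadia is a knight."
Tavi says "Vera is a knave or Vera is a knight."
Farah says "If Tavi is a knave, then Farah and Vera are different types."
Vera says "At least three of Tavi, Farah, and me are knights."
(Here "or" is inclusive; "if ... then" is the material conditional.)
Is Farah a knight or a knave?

Farah is a knight.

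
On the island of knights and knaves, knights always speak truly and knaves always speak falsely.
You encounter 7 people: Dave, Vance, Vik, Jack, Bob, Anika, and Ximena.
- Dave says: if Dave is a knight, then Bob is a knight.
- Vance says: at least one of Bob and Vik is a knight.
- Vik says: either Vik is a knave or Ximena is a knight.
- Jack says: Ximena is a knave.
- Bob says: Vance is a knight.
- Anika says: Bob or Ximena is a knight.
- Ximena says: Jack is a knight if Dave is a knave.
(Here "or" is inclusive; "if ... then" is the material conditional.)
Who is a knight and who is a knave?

Dave is a knight, Vance is a knight, Vik is a knight, Jack is a knave, Bob is a knight, Anika is a knight, and Ximena is a knight.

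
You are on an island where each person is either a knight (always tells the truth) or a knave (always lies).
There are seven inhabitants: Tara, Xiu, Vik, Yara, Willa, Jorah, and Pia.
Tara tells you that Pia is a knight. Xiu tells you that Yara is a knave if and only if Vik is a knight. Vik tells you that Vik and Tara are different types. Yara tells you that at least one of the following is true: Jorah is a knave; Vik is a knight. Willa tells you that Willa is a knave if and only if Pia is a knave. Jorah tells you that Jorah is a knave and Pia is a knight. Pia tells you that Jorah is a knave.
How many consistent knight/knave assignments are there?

0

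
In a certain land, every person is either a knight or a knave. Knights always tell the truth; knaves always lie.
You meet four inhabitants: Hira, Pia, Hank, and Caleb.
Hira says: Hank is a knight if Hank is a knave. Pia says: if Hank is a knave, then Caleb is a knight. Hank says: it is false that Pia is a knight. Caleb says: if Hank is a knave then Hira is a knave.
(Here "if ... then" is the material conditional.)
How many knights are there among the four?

2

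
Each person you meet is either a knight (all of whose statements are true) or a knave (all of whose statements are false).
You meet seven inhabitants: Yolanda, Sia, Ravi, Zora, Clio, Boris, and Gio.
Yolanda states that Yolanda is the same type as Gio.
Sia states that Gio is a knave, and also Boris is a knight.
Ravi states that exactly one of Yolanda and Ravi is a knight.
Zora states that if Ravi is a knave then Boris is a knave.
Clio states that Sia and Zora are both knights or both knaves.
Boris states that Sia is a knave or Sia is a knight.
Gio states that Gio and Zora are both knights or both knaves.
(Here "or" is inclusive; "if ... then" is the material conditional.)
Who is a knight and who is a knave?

Yolanda is a knave, and the claim "Yolanda is the same type as Gio" is indeed False.
Since Sia is a knave, "Gio is a knave, and also Boris is a knight" needs to be False, which holds.
Ravi (knight): "exactly one of Yolanda and Ravi is a knight" — True. ✓
Zora is a knight, and the claim "if Ravi is a knave then Boris is a knave" is indeed True.
Clio is a knave; "Sia and Zora are both knights or both knaves" is False, as required.
Boris is a knight, so "Sia is a knave or Sia is a knight" must be True — and it is.
Gio is a knight; "Gio and Zora are both knights or both knaves" is True, as required.

Yolanda is a knave, Sia is a knave, Ravi is a knight, Zora is a knight, Clio is a knave, Boris is a knight, and Gio is a knight.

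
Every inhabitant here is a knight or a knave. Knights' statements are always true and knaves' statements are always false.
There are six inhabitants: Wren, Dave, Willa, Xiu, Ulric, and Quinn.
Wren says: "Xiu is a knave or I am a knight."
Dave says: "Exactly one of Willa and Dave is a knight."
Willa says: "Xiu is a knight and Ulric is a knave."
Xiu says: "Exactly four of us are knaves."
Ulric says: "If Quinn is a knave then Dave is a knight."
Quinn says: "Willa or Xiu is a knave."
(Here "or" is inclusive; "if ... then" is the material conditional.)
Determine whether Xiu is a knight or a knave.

Xiu is a knave.

Consistent assignments: {Wren=knight, Dave=knight, Willa=knave, Xiu=knave, Ulric=knight, Quinn=knight}; {Wren=knight, Dave=knave, Willa=knave, Xiu=knave, Ulric=knight, Quinn=knight}
In every consistent assignment, Xiu is a knave.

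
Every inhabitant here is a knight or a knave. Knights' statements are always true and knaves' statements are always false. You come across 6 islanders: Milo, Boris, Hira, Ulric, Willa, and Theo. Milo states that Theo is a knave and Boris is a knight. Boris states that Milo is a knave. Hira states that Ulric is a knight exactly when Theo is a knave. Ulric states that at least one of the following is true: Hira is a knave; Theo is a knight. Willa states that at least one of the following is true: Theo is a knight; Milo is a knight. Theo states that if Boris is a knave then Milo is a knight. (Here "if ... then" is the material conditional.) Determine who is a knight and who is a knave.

Milo (knave): "Theo is a knave and Boris is a knight" — false. ✓
Boris is a knight, and the claim "Milo is a knave" is indeed True.
Since Hira is a knave, "Ulric is a knight exactly when Theo is a knave" needs to be false, which holds.
Ulric is a knight, so "at least one of the following is true: Hira is a knave; Theo is a knight" must be True — and it is.
Willa is a knight; "at least one of the following is true: Theo is a knight; Milo is a knight" is True, as required.
Theo is a knight, and the claim "if Boris is a knave then Milo is a knight" is indeed True.

Milo is a knave, Boris is a knight, Hira is a knave, Ulric is a knight, Willa is a knight, and Theo is a knight.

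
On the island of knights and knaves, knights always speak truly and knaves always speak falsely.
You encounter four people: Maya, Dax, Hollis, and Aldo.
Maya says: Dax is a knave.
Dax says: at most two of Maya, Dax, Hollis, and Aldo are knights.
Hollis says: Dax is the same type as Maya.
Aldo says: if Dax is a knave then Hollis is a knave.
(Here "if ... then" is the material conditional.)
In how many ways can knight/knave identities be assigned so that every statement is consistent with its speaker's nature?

1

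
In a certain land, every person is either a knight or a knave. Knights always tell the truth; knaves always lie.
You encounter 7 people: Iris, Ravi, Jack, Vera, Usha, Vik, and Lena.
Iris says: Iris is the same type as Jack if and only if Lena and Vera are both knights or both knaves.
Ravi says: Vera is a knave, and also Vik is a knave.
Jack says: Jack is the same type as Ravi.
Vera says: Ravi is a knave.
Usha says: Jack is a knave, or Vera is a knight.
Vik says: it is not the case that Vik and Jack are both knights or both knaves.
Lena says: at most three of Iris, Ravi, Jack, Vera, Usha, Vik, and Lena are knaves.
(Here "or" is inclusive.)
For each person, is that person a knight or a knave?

Iris is a knight; "Iris is the same type as Jack if and only if Lena and Vera are both knights or both knaves" is True, as required.
Ravi is a knight; "Vera is a knave, and also Vik is a knave" is True, as required.
Jack (knave): "Jack is the same type as Ravi" — false. ✓
Vera is a knave, and the claim "Ravi is a knave" is indeed false.
Usha is a knight; "Jack is a knave, or Vera is a knight" is True, as required.
Vik is a knave; "it is not the case that Vik and Jack are both knights or both knaves" is false, as required.
Lena is a knight; "at most three of Iris, Ravi, Jack, Vera, Usha, Vik, and Lena are knaves" is True, as required.

Iris is a knight, Ravi is a knight, Jack is a knave, Vera is a knave, Usha is a knight, Vik is a knave, and Lena is a knight.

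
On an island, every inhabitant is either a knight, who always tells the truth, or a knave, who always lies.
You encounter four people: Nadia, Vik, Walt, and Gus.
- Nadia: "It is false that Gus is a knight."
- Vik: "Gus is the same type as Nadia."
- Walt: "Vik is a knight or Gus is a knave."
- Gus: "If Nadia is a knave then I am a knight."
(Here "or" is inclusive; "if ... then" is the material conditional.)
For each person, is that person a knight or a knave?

Nadia is a knave, Vik is a knave, Walt is a knave, and Gus is a knight.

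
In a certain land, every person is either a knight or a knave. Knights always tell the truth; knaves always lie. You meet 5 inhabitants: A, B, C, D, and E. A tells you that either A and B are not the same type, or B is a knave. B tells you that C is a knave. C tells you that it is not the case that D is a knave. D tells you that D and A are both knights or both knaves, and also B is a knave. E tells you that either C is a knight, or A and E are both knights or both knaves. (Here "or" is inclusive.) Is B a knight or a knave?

B is a knave.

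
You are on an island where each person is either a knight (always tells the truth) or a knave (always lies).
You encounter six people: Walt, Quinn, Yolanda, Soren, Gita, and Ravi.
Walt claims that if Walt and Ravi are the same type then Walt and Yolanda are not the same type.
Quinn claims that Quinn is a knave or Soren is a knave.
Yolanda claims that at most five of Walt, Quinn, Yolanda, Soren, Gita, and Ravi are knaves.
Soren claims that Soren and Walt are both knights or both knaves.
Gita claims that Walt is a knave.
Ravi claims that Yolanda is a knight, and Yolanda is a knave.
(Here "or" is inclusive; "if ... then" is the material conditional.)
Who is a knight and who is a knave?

Walt is a knight, and the claim "if Walt and Ravi are the same type then Walt and Yolanda are not the same type" is indeed True.
Quinn is a knight, so "Quinn is a knave or Soren is a knave" must be True — and it is.
Yolanda is a knight, and the claim "at most five of Walt, Quinn, Yolanda, Soren, Gita, and Ravi are knaves" is indeed True.
Soren is a knave, so "Soren and Walt are both knights or both knaves" must be False — and it is.
Gita is a knave; "Walt is a knave" is False, as required.
Ravi is a knave, and the claim "Yolanda is a knight, and Yolanda is a knave" is indeed False.

Knights: Walt, Quinn, and Yolanda. Knaves: Soren, Gita, and Ravi.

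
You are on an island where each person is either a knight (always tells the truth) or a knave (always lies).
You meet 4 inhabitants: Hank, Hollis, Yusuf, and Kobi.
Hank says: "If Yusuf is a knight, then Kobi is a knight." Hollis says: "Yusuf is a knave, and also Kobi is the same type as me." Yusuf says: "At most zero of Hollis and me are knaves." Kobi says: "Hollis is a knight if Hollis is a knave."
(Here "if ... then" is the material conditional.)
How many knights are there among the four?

3

The unique consistent assignment is Hank=knight, Hollis=knight, Yusuf=knave, Kobi=knight.
That has 3 knights.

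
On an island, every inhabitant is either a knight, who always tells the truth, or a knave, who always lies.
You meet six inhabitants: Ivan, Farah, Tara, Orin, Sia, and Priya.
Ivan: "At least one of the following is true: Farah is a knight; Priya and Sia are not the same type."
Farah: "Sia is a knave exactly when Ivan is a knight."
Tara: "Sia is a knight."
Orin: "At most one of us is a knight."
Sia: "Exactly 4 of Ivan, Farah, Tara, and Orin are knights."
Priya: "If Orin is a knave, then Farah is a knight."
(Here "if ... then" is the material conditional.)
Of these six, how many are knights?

The unique consistent assignment is Ivan=knight, Farah=knight, Tara=knave, Orin=knave, Sia=knave, Priya=knight.
That has 3 knights.

3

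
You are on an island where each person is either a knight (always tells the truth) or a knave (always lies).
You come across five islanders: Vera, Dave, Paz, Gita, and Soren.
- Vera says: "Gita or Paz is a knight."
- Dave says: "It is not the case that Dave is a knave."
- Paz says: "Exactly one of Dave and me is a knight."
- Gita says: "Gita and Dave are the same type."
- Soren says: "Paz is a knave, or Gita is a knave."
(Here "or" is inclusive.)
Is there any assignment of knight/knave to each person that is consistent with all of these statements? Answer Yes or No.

No

Checking all 32 assignments, each has at least one speaker whose statement's truth value contradicts their type.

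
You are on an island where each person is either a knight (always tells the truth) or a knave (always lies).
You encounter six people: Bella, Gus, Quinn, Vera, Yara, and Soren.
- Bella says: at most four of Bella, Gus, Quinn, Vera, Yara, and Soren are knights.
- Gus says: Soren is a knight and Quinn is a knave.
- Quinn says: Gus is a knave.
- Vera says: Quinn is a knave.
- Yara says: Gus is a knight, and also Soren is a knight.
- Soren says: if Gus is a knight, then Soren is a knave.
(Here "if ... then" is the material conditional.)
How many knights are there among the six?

3

The unique consistent assignment is Bella=knight, Gus=knave, Quinn=knight, Vera=knave, Yara=knave, Soren=knight.
That has 3 knights.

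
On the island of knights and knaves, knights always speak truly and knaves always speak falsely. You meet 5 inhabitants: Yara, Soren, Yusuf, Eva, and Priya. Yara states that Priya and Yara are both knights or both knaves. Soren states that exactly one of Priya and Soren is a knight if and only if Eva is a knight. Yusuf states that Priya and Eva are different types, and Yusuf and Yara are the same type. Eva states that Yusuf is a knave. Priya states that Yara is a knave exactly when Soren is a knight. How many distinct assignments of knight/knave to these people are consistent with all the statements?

1

Consistent assignments:
  Yara=knight, Soren=knave, Yusuf=knight, Eva=knave, Priya=knight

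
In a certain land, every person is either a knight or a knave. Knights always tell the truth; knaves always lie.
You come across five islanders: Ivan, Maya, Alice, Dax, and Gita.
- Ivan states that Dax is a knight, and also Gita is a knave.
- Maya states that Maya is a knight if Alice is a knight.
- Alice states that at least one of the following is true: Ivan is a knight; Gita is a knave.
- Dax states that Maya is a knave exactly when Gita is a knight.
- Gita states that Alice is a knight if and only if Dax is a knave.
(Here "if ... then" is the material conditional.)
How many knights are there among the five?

4

The unique consistent assignment is Ivan=knight, Maya=knight, Alice=knight, Dax=knight, Gita=knave.
That has 4 knights.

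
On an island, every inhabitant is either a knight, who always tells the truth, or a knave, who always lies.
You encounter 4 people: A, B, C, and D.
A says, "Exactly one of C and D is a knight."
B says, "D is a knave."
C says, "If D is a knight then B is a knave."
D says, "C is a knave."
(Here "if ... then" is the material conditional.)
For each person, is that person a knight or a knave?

A is a knight, B is a knight, C is a knight, and D is a knave.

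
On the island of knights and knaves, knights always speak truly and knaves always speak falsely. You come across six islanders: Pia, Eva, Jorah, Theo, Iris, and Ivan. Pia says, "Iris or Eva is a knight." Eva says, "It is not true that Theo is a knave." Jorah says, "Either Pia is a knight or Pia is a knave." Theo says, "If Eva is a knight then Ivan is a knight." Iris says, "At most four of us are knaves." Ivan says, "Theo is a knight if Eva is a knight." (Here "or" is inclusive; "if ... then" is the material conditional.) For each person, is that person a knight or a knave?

Knights: Pia, Eva, Jorah, Theo, Iris, and Ivan. Knaves: none.

Pia is a knight; "Iris or Eva is a knight" is true, as required.
Since Eva is a knight, "it is not true that Theo is a knave" needs to be true, which holds.
As a knight, Jorah's statement "either Pia is a knight or Pia is a knave" should be true; it is.
As a knight, Theo's statement "if Eva is a knight then Ivan is a knight" should be true; it is.
Iris (knight): "at most four of us are knaves" — true. ✓
Ivan is a knight, so "Theo is a knight if Eva is a knight" must be true — and it is.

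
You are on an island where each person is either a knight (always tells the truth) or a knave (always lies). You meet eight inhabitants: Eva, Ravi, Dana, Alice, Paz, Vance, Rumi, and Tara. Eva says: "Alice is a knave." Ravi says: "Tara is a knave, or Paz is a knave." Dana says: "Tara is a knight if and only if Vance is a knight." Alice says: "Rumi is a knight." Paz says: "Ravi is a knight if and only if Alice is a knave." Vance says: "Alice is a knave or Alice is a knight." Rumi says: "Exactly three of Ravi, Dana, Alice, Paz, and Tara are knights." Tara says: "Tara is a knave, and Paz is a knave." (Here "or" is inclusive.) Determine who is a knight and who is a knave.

Eva (knight): "Alice is a knave" — True. ✓
Ravi is a knight, and the claim "Tara is a knave, or Paz is a knave" is indeed True.
Dana (knave): "Tara is a knight if and only if Vance is a knight" — false. ✓
Alice is a knave; "Rumi is a knight" is false, as required.
Paz is a knight; "Ravi is a knight if and only if Alice is a knave" is True, as required.
Vance is a knight, so "Alice is a knave or Alice is a knight" must be True — and it is.
Rumi is a knave; "exactly three of Ravi, Dana, Alice, Paz, and Tara are knights" is false, as required.
As a knave, Tara's statement "Tara is a knave, and Paz is a knave" should be false; it is.

Eva is a knight, Ravi is a knight, Dana is a knave, Alice is a knave, Paz is a knight, Vance is a knight, Rumi is a knave, and Tara is a knave.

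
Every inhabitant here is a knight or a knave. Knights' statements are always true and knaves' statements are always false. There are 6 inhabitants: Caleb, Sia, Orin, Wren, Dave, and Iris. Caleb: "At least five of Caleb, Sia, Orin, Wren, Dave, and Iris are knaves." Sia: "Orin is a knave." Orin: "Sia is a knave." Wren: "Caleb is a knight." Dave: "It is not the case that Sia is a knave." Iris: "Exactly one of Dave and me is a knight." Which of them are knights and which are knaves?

Knights: Orin and Iris. Knaves: Caleb, Sia, Wren, and Dave.

Since Caleb is a knave, "at least five of Caleb, Sia, Orin, Wren, Dave, and Iris are knaves" needs to be False, which holds.
Sia is a knave, so "Orin is a knave" must be False — and it is.
Since Orin is a knight, "Sia is a knave" needs to be True, which holds.
As a knave, Wren's statement "Caleb is a knight" should be False; it is.
Since Dave is a knave, "it is not the case that Sia is a knave" needs to be False, which holds.
Iris is a knight, and the claim "exactly one of Dave and me is a knight" is indeed True.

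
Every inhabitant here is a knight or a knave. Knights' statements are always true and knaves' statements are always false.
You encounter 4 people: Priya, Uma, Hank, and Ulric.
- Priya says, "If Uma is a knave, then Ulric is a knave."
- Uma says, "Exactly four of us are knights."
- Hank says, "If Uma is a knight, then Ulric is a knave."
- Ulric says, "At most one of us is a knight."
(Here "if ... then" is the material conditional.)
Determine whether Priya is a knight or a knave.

Priya is a knight.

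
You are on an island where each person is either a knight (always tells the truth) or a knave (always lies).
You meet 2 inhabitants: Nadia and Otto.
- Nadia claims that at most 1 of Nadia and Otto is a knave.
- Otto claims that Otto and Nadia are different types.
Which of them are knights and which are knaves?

As a knave, Nadia's statement "at most 1 of Nadia and Otto is a knave" should be false; it is.
As a knave, Otto's statement "Otto and Nadia are different types" should be false; it is.

Knights: none. Knaves: Nadia and Otto.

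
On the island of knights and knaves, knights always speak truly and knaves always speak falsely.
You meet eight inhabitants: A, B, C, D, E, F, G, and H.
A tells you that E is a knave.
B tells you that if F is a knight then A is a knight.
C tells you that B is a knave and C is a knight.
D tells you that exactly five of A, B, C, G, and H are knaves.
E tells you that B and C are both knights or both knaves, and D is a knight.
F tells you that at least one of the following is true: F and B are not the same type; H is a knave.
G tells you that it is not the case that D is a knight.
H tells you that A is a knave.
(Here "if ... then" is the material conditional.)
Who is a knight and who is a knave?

A is a knight, and the claim "E is a knave" is indeed true.
B is a knight, so "if F is a knight then A is a knight" must be true — and it is.
C is a knave, so "B is a knave and C is a knight" must be false — and it is.
D is a knave; "exactly five of A, B, C, G, and H are knaves" is false, as required.
E is a knave, so "B and C are both knights or both knaves, and D is a knight" must be false — and it is.
F is a knight, so "at least one of the following is true: F and B are not the same type; H is a knave" must be true — and it is.
G is a knight, and the claim "it is not the case that D is a knight" is indeed true.
As a knave, H's statement "A is a knave" should be false; it is.

Knights: A, B, F, and G. Knaves: C, D, E, and H.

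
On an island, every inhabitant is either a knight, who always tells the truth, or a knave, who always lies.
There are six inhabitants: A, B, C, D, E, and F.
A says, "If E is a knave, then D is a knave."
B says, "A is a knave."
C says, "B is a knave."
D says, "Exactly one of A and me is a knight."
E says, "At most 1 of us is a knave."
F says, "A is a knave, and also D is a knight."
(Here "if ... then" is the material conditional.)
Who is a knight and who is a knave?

Knights: B, D, and F. Knaves: A, C, and E.

A is a knave; "if E is a knave, then D is a knave" is false, as required.
As a knight, B's statement "A is a knave" should be True; it is.
C is a knave, so "B is a knave" must be false — and it is.
D (knight): "exactly one of A and me is a knight" — True. ✓
As a knave, E's statement "at most 1 of us is a knave" should be false; it is.
F is a knight, and the claim "A is a knave, and also D is a knight" is indeed True.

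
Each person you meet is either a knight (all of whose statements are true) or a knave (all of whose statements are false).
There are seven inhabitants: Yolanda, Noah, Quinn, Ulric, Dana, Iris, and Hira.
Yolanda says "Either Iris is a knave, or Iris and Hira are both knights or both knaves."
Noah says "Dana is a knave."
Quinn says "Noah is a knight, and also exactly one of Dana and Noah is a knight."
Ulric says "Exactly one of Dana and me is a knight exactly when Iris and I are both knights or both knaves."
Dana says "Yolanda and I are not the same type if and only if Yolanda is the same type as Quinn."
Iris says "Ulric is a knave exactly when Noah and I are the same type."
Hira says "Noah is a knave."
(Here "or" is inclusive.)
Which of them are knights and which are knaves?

Since Yolanda is a knight, "either Iris is a knave, or Iris and Hira are both knights or both knaves" needs to be true, which holds.
Noah is a knave, so "Dana is a knave" must be false — and it is.
Quinn is a knave, so "Noah is a knight, and also exactly one of Dana and Noah is a knight" must be false — and it is.
Since Ulric is a knight, "exactly one of Dana and me is a knight exactly when Iris and I are both knights or both knaves" needs to be true, which holds.
Since Dana is a knight, "Yolanda and I are not the same type if and only if Yolanda is the same type as Quinn" needs to be true, which holds.
Iris is a knave, and the claim "Ulric is a knave exactly when Noah and I are the same type" is indeed false.
Hira is a knight, so "Noah is a knave" must be true — and it is.

Knights: Yolanda, Ulric, Dana, and Hira. Knaves: Noah, Quinn, and Iris.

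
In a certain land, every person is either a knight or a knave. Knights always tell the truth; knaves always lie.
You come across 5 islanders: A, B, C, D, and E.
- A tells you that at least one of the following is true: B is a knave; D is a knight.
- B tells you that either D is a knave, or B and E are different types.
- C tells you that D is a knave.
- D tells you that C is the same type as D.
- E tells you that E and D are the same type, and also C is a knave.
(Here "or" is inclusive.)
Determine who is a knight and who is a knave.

A (knave): "at least one of the following is true: B is a knave; D is a knight" — False. ✓
B is a knight, and the claim "either D is a knave, or B and E are different types" is indeed True.
Since C is a knight, "D is a knave" needs to be True, which holds.
D is a knave, so "C is the same type as D" must be False — and it is.
E is a knave, so "E and D are the same type, and also C is a knave" must be False — and it is.

A is a knave, B is a knight, C is a knight, D is a knave, and E is a knave.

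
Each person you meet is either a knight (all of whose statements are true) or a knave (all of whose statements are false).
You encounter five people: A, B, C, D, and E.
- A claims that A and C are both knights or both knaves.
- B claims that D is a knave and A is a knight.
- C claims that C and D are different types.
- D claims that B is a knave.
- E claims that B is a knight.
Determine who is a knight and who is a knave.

A is a knight, B is a knight, C is a knight, D is a knave, and E is a knight.

Since A is a knight, "A and C are both knights or both knaves" needs to be True, which holds.
As a knight, B's statement "D is a knave and A is a knight" should be True; it is.
C (knight): "C and D are different types" — True. ✓
As a knave, D's statement "B is a knave" should be false; it is.
E is a knight, so "B is a knight" must be True — and it is.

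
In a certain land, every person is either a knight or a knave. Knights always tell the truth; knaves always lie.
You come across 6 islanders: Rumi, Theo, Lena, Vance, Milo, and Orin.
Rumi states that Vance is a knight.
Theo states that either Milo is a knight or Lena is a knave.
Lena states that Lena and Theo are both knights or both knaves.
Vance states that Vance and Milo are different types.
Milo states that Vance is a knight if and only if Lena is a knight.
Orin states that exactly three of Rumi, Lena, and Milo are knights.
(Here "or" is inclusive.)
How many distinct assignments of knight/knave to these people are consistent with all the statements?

1

Consistent assignments:
  Rumi=knight, Theo=knight, Lena=knave, Vance=knight, Milo=knave, Orin=knave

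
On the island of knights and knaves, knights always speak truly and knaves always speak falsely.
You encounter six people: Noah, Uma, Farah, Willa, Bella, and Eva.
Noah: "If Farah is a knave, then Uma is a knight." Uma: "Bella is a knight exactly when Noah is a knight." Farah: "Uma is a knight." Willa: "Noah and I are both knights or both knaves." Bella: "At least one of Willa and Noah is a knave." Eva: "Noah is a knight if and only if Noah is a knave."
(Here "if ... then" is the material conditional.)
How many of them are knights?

The unique consistent assignment is Noah=knight, Uma=knight, Farah=knight, Willa=knave, Bella=knight, Eva=knave.
That has 4 knights.

4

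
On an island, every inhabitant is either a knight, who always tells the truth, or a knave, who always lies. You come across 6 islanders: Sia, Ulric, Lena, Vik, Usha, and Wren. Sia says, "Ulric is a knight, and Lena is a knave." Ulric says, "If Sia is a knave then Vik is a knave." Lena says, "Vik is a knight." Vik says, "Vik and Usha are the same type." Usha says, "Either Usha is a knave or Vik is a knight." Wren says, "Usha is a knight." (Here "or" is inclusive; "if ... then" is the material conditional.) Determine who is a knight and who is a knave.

Sia is a knave; "Ulric is a knight, and Lena is a knave" is false, as required.
Ulric (knave): "if Sia is a knave then Vik is a knave" — false. ✓
As a knight, Lena's statement "Vik is a knight" should be true; it is.
As a knight, Vik's statement "Vik and Usha are the same type" should be true; it is.
Usha is a knight, so "either Usha is a knave or Vik is a knight" must be true — and it is.
Wren (knight): "Usha is a knight" — true. ✓

Knights: Lena, Vik, Usha, and Wren. Knaves: Sia and Ulric.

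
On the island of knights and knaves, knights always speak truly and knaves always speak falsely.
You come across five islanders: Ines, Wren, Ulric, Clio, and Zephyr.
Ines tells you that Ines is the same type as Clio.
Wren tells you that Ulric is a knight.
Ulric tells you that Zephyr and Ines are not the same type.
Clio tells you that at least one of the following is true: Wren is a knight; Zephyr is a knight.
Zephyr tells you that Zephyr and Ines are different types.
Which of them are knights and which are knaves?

Since Ines is a knave, "Ines is the same type as Clio" needs to be false, which holds.
Wren is a knight, so "Ulric is a knight" must be True — and it is.
As a knight, Ulric's statement "Zephyr and Ines are not the same type" should be True; it is.
As a knight, Clio's statement "at least one of the following is true: Wren is a knight; Zephyr is a knight" should be True; it is.
Since Zephyr is a knight, "Zephyr and Ines are different types" needs to be True, which holds.

Ines is a knave, Wren is a knight, Ulric is a knight, Clio is a knight, and Zephyr is a knight.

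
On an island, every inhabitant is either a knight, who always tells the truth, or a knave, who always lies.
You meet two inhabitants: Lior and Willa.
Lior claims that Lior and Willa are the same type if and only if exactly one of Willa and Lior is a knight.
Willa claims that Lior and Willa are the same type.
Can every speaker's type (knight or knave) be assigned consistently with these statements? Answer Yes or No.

No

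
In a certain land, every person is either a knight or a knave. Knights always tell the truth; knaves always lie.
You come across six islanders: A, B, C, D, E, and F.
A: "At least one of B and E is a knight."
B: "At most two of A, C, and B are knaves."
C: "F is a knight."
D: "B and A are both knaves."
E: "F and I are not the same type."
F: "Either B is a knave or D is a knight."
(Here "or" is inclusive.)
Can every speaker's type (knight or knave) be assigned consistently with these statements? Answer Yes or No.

Yes

One consistent assignment: A=knight, B=knight, C=knave, D=knave, E=knight, F=knave.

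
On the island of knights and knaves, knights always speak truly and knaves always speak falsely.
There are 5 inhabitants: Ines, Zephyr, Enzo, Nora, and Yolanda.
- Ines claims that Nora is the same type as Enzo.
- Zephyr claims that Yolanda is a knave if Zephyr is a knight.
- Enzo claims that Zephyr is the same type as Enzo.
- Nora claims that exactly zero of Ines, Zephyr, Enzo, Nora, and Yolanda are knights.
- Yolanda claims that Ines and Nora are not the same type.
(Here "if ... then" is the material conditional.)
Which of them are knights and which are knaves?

Since Ines is a knave, "Nora is the same type as Enzo" needs to be false, which holds.
Zephyr is a knight, and the claim "Yolanda is a knave if Zephyr is a knight" is indeed true.
As a knight, Enzo's statement "Zephyr is the same type as Enzo" should be true; it is.
As a knave, Nora's statement "exactly zero of Ines, Zephyr, Enzo, Nora, and Yolanda are knights" should be false; it is.
Yolanda (knave): "Ines and Nora are not the same type" — false. ✓

Ines is a knave, Zephyr is a knight, Enzo is a knight, Nora is a knave, and Yolanda is a knave.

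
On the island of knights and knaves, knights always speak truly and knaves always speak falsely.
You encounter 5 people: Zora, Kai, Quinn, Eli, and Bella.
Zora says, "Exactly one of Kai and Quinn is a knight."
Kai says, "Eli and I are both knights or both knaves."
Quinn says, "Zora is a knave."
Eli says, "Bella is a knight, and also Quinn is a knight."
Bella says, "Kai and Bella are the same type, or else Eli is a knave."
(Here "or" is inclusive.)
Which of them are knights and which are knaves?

Zora is a knave, Kai is a knight, Quinn is a knight, Eli is a knight, and Bella is a knight.

Zora is a knave; "exactly one of Kai and Quinn is a knight" is False, as required.
Kai is a knight, so "Eli and I are both knights or both knaves" must be True — and it is.
Quinn is a knight; "Zora is a knave" is True, as required.
Since Eli is a knight, "Bella is a knight, and also Quinn is a knight" needs to be True, which holds.
Since Bella is a knight, "Kai and Bella are the same type, or else Eli is a knave" needs to be True, which holds.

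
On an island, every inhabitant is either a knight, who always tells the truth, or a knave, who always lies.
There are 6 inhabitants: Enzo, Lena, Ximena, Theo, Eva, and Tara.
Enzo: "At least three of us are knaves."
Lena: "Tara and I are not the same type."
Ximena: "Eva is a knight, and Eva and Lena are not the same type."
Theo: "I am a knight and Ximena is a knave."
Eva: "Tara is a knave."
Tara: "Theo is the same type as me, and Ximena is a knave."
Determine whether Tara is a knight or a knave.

Tara is a knave.

Consistent assignments: {Enzo=knight, Lena=knave, Ximena=knight, Theo=knave, Eva=knight, Tara=knave}
In every consistent assignment, Tara is a knave.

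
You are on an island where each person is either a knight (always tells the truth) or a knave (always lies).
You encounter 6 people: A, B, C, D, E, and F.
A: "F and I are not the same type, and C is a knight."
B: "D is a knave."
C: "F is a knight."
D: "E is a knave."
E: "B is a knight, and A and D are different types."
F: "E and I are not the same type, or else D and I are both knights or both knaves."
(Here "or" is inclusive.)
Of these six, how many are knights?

1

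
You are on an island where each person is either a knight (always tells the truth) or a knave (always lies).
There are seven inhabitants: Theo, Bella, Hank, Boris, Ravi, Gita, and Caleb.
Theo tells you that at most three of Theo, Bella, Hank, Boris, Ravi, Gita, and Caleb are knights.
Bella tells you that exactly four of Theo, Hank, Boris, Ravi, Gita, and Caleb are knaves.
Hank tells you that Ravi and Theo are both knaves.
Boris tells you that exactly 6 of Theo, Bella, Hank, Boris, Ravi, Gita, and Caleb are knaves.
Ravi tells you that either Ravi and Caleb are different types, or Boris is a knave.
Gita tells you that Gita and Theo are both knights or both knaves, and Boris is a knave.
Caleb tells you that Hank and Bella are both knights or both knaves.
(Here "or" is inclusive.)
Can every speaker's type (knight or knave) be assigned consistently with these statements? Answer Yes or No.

Yes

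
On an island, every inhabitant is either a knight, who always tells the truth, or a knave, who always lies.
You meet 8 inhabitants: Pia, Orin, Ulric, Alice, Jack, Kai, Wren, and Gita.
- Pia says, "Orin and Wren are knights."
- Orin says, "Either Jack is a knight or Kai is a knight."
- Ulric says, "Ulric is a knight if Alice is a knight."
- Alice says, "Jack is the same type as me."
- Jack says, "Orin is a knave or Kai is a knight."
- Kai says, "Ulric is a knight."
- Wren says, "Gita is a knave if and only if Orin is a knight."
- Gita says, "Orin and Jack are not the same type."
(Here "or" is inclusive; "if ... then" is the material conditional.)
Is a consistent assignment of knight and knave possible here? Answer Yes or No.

Yes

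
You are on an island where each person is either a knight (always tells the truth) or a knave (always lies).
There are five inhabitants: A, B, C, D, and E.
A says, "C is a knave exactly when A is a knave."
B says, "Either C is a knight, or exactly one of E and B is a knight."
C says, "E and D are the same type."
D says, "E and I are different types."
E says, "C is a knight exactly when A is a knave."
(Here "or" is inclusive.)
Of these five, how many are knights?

3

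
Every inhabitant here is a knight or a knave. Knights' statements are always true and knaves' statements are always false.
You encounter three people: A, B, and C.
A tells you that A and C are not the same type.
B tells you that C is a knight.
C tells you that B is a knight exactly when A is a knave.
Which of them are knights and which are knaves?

As a knave, A's statement "A and C are not the same type" should be false; it is.
B is a knave, and the claim "C is a knight" is indeed false.
C is a knave, and the claim "B is a knight exactly when A is a knave" is indeed false.

A is a knave, B is a knave, and C is a knave.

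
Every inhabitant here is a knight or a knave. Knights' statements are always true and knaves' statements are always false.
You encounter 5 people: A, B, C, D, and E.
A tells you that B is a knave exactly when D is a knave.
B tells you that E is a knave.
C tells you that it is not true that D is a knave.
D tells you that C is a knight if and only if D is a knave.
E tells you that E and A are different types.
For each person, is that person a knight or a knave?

Knights: B. Knaves: A, C, D, and E.

A is a knave, so "B is a knave exactly when D is a knave" must be false — and it is.
B is a knight; "E is a knave" is True, as required.
Since C is a knave, "it is not true that D is a knave" needs to be false, which holds.
D is a knave, and the claim "C is a knight if and only if D is a knave" is indeed false.
E is a knave; "E and A are different types" is false, as required.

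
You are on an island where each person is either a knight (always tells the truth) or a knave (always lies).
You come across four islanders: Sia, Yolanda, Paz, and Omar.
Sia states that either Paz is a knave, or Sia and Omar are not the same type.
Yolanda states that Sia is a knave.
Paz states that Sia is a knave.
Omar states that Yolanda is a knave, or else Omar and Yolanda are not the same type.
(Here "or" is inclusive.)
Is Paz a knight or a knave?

Paz is a knave.

Consistent assignments: {Sia=knight, Yolanda=knave, Paz=knave, Omar=knight}
In every consistent assignment, Paz is a knave.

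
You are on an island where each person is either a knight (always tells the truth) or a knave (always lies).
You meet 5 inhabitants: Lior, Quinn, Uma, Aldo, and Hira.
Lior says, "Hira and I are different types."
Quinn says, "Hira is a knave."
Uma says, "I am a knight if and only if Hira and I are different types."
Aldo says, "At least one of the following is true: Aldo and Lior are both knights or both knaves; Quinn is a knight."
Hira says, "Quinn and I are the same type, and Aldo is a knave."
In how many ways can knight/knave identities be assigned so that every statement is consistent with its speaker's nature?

Consistent assignments:
  Lior=knight, Quinn=knight, Uma=knight, Aldo=knight, Hira=knave
  Lior=knave, Quinn=knight, Uma=knight, Aldo=knight, Hira=knave

2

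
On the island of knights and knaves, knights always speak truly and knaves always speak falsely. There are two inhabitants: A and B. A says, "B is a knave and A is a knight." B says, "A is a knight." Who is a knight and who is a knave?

Since A is a knave, "B is a knave and A is a knight" needs to be false, which holds.
As a knave, B's statement "A is a knight" should be false; it is.

Knights: none. Knaves: A and B.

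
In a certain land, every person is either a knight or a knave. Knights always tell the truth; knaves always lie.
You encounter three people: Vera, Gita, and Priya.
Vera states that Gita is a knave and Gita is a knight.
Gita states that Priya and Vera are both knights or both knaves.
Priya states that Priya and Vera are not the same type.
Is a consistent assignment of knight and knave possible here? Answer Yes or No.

Yes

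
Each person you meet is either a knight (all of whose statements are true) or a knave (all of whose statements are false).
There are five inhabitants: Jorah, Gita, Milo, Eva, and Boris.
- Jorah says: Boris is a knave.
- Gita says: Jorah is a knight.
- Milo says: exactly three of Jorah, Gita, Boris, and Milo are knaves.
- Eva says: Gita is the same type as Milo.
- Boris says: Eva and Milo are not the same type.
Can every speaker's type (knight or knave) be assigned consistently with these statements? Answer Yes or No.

Yes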